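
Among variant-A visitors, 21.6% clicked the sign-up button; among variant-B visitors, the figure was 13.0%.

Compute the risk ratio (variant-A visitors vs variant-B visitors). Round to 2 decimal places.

RR = 0.2160 / 0.1300 = 1.66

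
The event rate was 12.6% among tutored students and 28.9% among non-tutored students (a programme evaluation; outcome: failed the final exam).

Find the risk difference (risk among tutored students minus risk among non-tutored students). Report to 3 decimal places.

risk difference = 0.1260 − 0.2890 = -0.163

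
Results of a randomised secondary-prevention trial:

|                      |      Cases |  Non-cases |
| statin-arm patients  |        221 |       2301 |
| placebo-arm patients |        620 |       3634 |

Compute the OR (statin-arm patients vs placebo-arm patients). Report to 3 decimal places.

OR = (221 × 3634) / (2301 × 620) = 803114/1426620 ≈ 0.563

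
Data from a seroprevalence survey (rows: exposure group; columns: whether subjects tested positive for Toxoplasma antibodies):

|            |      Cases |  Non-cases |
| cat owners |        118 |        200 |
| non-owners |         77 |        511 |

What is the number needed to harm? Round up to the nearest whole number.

risk, cat owners = 118/318 = 0.371069
risk, non-owners = 77/588 = 0.130952
absolute risk difference = 0.240117
1 / 0.240117 = 4.165 → round up → 5

NNH = 5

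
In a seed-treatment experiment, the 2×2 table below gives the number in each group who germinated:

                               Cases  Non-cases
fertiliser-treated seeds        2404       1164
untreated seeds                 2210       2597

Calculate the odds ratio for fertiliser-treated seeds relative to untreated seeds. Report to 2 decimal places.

OR = (2404 × 2597) / (1164 × 2210) = 6243188/2572440 ≈ 2.43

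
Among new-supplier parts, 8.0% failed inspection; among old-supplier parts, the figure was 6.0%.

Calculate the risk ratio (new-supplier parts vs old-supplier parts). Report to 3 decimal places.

RR = 0.0800 / 0.0600 = 1.333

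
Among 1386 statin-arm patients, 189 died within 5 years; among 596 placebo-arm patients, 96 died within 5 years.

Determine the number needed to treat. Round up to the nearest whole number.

NNT ≈ 41

risk, statin-arm patients = 189/1386 = 0.136364
risk, placebo-arm patients = 96/596 = 0.161074
absolute risk difference = 0.024710
1 / 0.024710 = 40.469 → round up → 41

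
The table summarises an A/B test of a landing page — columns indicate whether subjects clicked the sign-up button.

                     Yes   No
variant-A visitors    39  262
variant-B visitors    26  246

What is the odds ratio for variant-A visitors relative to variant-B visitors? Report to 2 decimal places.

OR = (39 × 246) / (262 × 26) = 9594/6812 ≈ 1.41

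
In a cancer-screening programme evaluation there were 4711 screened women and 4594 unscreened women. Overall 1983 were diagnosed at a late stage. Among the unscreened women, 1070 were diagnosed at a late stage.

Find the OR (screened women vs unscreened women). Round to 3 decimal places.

OR = 0.792

screened women with the outcome: 1983 − 1070 = 913
screened women without the outcome: 4711 − 913 = 3798
unscreened women without the outcome: 4594 − 1070 = 3524
OR = (913 × 3524) / (3798 × 1070) = 3217412/4063860 ≈ 0.792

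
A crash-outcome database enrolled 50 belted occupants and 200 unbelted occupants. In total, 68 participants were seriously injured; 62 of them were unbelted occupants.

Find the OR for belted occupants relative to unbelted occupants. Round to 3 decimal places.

0.304

belted occupants with the outcome: 68 − 62 = 6
belted occupants without the outcome: 50 − 6 = 44
unbelted occupants without the outcome: 200 − 62 = 138
odds, belted occupants = 6/44 = 0.1364
odds, unbelted occupants = 62/138 = 0.4493
OR = 0.1364 / 0.4493 = 0.304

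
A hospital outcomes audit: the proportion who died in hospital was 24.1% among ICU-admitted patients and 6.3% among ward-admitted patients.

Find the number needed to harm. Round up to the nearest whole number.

absolute risk difference = 0.178000
1 / 0.178000 = 5.618 → round up → 6

6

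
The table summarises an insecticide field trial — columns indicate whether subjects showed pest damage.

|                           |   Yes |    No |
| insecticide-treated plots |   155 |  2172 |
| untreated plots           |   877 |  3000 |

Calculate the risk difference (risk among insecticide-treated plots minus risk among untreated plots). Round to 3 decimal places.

RD = -0.160

risk, insecticide-treated plots = 155/2327 = 0.0666
risk, untreated plots = 877/3877 = 0.2262
risk difference = 0.0666 − 0.2262 = -0.160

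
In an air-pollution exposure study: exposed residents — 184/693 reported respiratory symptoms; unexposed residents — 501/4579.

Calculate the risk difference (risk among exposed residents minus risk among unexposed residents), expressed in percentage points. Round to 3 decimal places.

15.610

risk, exposed residents = 184/693 = 0.2655
risk, unexposed residents = 501/4579 = 0.1094
risk difference = 0.2655 − 0.1094 = 0.1561 → 15.610 percentage points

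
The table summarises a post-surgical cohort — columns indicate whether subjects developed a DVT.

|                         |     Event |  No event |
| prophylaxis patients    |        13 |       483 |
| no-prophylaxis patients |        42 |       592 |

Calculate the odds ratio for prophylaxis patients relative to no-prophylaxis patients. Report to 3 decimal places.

odds, prophylaxis patients = 13/483 = 0.02692
odds, no-prophylaxis patients = 42/592 = 0.07095
OR = 0.02692 / 0.07095 = 0.379

0.379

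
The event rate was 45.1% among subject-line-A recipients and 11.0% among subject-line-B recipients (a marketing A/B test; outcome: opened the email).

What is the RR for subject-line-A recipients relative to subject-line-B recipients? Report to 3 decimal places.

RR = 0.4510 / 0.1100 = 4.100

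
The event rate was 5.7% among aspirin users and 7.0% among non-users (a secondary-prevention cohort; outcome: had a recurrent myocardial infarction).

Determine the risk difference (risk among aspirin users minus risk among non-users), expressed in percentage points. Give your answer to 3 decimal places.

-1.300

risk difference = 0.0570 − 0.0700 = -0.0130 → -1.300 percentage points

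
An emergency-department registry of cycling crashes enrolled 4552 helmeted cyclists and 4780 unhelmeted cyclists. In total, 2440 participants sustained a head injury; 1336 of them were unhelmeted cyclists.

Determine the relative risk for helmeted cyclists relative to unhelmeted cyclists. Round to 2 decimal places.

RR = 0.87

helmeted cyclists with the outcome: 2440 − 1336 = 1104
helmeted cyclists without the outcome: 4552 − 1104 = 3448
unhelmeted cyclists without the outcome: 4780 − 1336 = 3444
risk, helmeted cyclists = 1104/4552 = 0.2425
risk, unhelmeted cyclists = 1336/4780 = 0.2795
RR = 0.2425 / 0.2795 = 0.87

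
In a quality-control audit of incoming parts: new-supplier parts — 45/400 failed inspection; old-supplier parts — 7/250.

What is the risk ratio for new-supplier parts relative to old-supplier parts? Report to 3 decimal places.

risk, new-supplier parts = 45/400 = 0.11250
risk, old-supplier parts = 7/250 = 0.02800
RR = 0.11250 / 0.02800 = 4.018

RR: 4.018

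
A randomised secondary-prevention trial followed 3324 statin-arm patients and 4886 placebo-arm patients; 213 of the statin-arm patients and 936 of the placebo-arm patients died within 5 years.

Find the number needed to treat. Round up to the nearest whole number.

8

risk, statin-arm patients = 213/3324 = 0.064079
risk, placebo-arm patients = 936/4886 = 0.191568
absolute risk difference = 0.127488
1 / 0.127488 = 7.844 → round up → 8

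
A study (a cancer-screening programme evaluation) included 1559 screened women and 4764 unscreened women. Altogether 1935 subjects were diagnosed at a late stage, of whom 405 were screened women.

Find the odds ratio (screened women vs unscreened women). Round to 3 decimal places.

screened women without the outcome: 1559 − 405 = 1154
unscreened women with the outcome: 1935 − 405 = 1530
unscreened women without the outcome: 4764 − 1530 = 3234
odds, screened women = 405/1154 = 0.3510
odds, unscreened women = 1530/3234 = 0.4731
OR = 0.3510 / 0.4731 = 0.742

OR: 0.742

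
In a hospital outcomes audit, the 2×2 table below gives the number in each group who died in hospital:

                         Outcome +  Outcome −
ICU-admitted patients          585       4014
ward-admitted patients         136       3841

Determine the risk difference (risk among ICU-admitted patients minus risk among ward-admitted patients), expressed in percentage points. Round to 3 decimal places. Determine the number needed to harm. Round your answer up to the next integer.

risk, ICU-admitted patients = 585/4599 = 0.12720
risk, ward-admitted patients = 136/3977 = 0.03420
risk difference = 0.12720 − 0.03420 = 0.09300 → 9.300 percentage points
absolute risk difference = 0.093005
1 / 0.093005 = 10.752 → round up → 11

RD = 9.300; NNH = 11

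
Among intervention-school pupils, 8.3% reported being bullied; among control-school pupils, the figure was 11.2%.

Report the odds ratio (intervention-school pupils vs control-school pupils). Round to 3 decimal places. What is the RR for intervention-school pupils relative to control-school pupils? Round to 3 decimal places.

odds, intervention-school pupils = 0.0830/0.9170 = 0.0905
odds, control-school pupils = 0.1120/0.8880 = 0.1261
OR = 0.0905 / 0.1261 = 0.718
RR = 0.0830 / 0.1120 = 0.741

OR = 0.718; RR = 0.741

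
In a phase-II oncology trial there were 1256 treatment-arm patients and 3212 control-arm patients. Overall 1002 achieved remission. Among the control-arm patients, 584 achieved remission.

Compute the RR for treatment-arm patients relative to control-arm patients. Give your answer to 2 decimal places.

treatment-arm patients with the outcome: 1002 − 584 = 418
treatment-arm patients without the outcome: 1256 − 418 = 838
control-arm patients without the outcome: 3212 − 584 = 2628
risk, treatment-arm patients = 418/1256 = 0.3328
risk, control-arm patients = 584/3212 = 0.1818
RR = 0.3328 / 0.1818 = 1.83

1.83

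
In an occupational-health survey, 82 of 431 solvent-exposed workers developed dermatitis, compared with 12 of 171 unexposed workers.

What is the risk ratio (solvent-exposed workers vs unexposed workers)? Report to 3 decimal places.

risk, solvent-exposed workers = 82/431 = 0.1903
risk, unexposed workers = 12/171 = 0.0702
RR = 0.1903 / 0.0702 = 2.711

2.711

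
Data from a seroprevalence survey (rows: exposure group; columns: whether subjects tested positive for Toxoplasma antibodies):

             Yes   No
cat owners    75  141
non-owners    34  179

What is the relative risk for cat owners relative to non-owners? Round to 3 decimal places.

2.175

risk, cat owners = 75/216 = 0.3472
risk, non-owners = 34/213 = 0.1596
RR = 0.3472 / 0.1596 = 2.175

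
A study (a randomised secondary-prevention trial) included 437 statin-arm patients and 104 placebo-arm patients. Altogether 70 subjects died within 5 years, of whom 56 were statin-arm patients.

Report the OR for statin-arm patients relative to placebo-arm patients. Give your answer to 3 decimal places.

statin-arm patients without the outcome: 437 − 56 = 381
placebo-arm patients with the outcome: 70 − 56 = 14
placebo-arm patients without the outcome: 104 − 14 = 90
OR = (56 × 90) / (381 × 14) = 5040/5334 ≈ 0.945

OR = 0.945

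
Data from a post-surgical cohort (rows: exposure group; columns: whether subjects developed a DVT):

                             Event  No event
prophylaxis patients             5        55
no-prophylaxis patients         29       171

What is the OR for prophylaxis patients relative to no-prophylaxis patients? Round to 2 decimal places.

OR = (5 × 171) / (55 × 29) = 855/1595 ≈ 0.54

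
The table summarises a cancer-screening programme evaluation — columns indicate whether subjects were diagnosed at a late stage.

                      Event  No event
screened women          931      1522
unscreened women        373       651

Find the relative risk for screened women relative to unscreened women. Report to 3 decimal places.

risk, screened women = 931/2453 = 0.3795
risk, unscreened women = 373/1024 = 0.3643
RR = 0.3795 / 0.3643 = 1.042

RR ≈ 1.042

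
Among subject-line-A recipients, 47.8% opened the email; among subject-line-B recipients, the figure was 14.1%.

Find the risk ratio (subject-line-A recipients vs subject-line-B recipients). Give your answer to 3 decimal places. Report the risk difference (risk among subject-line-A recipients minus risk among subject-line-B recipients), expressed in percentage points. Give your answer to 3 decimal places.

RR = 3.390; RD = 33.700

RR = 0.4780 / 0.1410 = 3.390
risk difference = 0.4780 − 0.1410 = 0.3370 → 33.700 percentage points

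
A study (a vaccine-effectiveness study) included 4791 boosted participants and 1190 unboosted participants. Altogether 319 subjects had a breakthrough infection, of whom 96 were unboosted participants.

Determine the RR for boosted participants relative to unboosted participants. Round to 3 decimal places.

RR: 0.577

boosted participants with the outcome: 319 − 96 = 223
boosted participants without the outcome: 4791 − 223 = 4568
unboosted participants without the outcome: 1190 − 96 = 1094
risk, boosted participants = 223/4791 = 0.04655
risk, unboosted participants = 96/1190 = 0.08067
RR = 0.04655 / 0.08067 = 0.577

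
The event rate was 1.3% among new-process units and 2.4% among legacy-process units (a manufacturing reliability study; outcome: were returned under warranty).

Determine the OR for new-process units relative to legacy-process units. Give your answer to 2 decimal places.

OR: 0.54

odds, new-process units = 0.01300/0.98700 = 0.01317
odds, legacy-process units = 0.02400/0.97600 = 0.02459
OR = 0.01317 / 0.02459 = 0.54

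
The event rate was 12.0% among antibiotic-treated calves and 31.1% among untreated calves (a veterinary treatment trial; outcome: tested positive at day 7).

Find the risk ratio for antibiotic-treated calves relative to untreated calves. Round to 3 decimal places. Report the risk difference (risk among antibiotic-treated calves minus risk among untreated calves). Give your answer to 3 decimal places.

RR = 0.386; RD = -0.191

RR = 0.1200 / 0.3110 = 0.386
risk difference = 0.1200 − 0.3110 = -0.191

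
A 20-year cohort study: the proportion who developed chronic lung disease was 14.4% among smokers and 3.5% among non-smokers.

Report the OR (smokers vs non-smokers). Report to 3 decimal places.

OR: 4.638

odds, smokers = 0.14400/0.85600 = 0.16822
odds, non-smokers = 0.03500/0.96500 = 0.03627
OR = 0.16822 / 0.03627 = 4.638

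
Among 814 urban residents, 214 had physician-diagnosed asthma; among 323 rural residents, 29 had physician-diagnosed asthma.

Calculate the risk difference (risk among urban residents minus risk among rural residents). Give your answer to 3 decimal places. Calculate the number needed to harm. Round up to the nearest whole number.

RD = 0.173; NNH = 6

risk, urban residents = 214/814 = 0.2629
risk, rural residents = 29/323 = 0.0898
risk difference = 0.2629 − 0.0898 = 0.173
absolute risk difference = 0.173116
1 / 0.173116 = 5.776 → round up → 6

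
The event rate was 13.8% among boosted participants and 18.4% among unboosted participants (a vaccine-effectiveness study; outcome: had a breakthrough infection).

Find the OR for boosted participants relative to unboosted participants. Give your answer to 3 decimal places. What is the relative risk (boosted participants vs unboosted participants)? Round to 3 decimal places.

odds, boosted participants = 0.1380/0.8620 = 0.1601
odds, unboosted participants = 0.1840/0.8160 = 0.2255
OR = 0.1601 / 0.2255 = 0.710
RR = 0.1380 / 0.1840 = 0.750

OR = 0.710; RR = 0.750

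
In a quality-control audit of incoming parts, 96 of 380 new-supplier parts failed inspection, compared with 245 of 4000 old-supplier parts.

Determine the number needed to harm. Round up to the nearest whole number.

6

risk, new-supplier parts = 96/380 = 0.252632
risk, old-supplier parts = 245/4000 = 0.061250
absolute risk difference = 0.191382
1 / 0.191382 = 5.225 → round up → 6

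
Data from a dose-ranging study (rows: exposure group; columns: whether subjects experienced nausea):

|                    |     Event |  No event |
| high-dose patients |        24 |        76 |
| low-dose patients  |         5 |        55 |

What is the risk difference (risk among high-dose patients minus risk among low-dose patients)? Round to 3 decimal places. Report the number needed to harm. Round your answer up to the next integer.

risk, high-dose patients = 24/100 = 0.2400
risk, low-dose patients = 5/60 = 0.0833
risk difference = 0.2400 − 0.0833 = 0.157
absolute risk difference = 0.156667
1 / 0.156667 = 6.383 → round up → 7

RD = 0.157; NNH = 7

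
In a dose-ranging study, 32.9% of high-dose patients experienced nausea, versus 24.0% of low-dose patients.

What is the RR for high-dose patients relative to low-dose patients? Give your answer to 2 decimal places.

RR = 0.3290 / 0.2400 = 1.37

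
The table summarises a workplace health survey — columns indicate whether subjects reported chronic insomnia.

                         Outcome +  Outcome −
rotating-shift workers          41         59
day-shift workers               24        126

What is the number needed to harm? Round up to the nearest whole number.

NNH = 4

risk, rotating-shift workers = 41/100 = 0.410000
risk, day-shift workers = 24/150 = 0.160000
absolute risk difference = 0.250000
1 / 0.250000 = 4.000 → round up → 4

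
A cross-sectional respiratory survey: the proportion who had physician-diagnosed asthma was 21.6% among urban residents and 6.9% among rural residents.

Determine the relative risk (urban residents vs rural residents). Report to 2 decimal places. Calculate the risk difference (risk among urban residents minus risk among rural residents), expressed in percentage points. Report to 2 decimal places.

RR = 0.2160 / 0.0690 = 3.13
risk difference = 0.2160 − 0.0690 = 0.1470 → 14.70 percentage points

RR = 3.13; RD = 14.70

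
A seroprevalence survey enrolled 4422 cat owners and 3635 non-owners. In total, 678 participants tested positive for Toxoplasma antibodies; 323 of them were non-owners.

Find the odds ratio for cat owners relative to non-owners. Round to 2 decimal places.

0.90

cat owners with the outcome: 678 − 323 = 355
cat owners without the outcome: 4422 − 355 = 4067
non-owners without the outcome: 3635 − 323 = 3312
OR = (355 × 3312) / (4067 × 323) = 1175760/1313641 ≈ 0.90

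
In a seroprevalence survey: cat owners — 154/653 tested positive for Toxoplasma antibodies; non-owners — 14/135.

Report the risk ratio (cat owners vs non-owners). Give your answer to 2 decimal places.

RR: 2.27

risk, cat owners = 154/653 = 0.2358
risk, non-owners = 14/135 = 0.1037
RR = 0.2358 / 0.1037 = 2.27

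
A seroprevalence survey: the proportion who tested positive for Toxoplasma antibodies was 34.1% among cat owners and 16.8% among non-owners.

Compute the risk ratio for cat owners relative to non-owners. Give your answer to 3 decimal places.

RR = 0.3410 / 0.1680 = 2.030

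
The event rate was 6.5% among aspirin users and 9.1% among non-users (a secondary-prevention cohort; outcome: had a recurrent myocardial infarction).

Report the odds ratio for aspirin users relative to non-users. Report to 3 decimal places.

OR ≈ 0.694

odds, aspirin users = 0.0650/0.9350 = 0.0695
odds, non-users = 0.0910/0.9090 = 0.1001
OR = 0.0695 / 0.1001 = 0.694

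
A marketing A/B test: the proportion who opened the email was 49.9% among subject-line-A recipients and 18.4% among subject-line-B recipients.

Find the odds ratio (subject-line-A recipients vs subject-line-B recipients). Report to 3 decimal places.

OR: 4.417

odds, subject-line-A recipients = 0.4990/0.5010 = 0.9960
odds, subject-line-B recipients = 0.1840/0.8160 = 0.2255
OR = 0.9960 / 0.2255 = 4.417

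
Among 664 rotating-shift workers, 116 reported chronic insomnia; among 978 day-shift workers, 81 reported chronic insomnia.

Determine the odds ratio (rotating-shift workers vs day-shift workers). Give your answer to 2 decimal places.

OR = (116 × 897) / (548 × 81) = 104052/44388 ≈ 2.34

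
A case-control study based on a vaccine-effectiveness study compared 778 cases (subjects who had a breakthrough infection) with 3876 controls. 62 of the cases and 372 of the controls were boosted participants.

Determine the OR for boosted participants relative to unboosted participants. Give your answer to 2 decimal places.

odds, boosted participants = 62/372 = 0.1667
odds, unboosted participants = 716/3504 = 0.2043
OR = 0.1667 / 0.2043 = 0.82

OR: 0.82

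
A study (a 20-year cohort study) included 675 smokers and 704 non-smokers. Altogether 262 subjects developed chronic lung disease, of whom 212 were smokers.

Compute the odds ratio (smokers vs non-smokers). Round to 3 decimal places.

5.989

smokers without the outcome: 675 − 212 = 463
non-smokers with the outcome: 262 − 212 = 50
non-smokers without the outcome: 704 − 50 = 654
OR = (212 × 654) / (463 × 50) = 138648/23150 ≈ 5.989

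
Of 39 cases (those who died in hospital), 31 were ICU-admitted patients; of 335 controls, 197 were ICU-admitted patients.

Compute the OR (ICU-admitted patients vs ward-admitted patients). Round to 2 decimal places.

OR = (31 × 138) / (197 × 8) = 4278/1576 ≈ 2.71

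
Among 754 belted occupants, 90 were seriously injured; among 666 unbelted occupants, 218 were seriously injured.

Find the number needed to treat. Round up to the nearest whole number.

risk, belted occupants = 90/754 = 0.119363
risk, unbelted occupants = 218/666 = 0.327327
absolute risk difference = 0.207964
1 / 0.207964 = 4.809 → round up → 5

NNT = 5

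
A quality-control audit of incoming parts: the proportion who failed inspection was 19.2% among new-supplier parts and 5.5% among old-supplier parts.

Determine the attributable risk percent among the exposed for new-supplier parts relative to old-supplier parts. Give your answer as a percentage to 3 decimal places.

AR% = (0.1920 − 0.0550) / 0.1920 = 0.7135 → 71.354%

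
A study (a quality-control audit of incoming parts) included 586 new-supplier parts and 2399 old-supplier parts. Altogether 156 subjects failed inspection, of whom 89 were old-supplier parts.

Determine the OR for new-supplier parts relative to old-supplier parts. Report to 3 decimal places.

new-supplier parts with the outcome: 156 − 89 = 67
new-supplier parts without the outcome: 586 − 67 = 519
old-supplier parts without the outcome: 2399 − 89 = 2310
OR = (67 × 2310) / (519 × 89) = 154770/46191 ≈ 3.351

OR ≈ 3.351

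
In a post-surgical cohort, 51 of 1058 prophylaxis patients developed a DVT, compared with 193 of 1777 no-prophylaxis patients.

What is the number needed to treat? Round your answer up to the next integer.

risk, prophylaxis patients = 51/1058 = 0.048204
risk, no-prophylaxis patients = 193/1777 = 0.108610
absolute risk difference = 0.060406
1 / 0.060406 = 16.555 → round up → 17

17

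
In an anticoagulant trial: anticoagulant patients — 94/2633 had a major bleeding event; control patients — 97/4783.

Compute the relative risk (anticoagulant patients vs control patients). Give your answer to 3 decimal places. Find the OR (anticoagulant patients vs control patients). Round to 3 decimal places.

risk, anticoagulant patients = 94/2633 = 0.03570
risk, control patients = 97/4783 = 0.02028
RR = 0.03570 / 0.02028 = 1.760
OR = (94 × 4686) / (2539 × 97) = 440484/246283 ≈ 1.789

RR = 1.760; OR = 1.789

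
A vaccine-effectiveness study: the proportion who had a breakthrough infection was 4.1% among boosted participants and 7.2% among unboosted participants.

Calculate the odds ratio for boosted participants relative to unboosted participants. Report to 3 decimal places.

0.551

odds, boosted participants = 0.04100/0.95900 = 0.04275
odds, unboosted participants = 0.07200/0.92800 = 0.07759
OR = 0.04275 / 0.07759 = 0.551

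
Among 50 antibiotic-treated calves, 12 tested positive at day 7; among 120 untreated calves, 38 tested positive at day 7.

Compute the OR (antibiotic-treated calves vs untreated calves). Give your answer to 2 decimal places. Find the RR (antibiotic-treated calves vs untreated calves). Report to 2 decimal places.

odds, antibiotic-treated calves = 12/38 = 0.3158
odds, untreated calves = 38/82 = 0.4634
OR = 0.3158 / 0.4634 = 0.68
risk, antibiotic-treated calves = 12/50 = 0.2400
risk, untreated calves = 38/120 = 0.3167
RR = 0.2400 / 0.3167 = 0.76

OR = 0.68; RR = 0.76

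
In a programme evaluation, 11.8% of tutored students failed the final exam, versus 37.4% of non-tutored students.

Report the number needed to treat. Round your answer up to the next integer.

4

absolute risk difference = 0.256000
1 / 0.256000 = 3.906 → round up → 4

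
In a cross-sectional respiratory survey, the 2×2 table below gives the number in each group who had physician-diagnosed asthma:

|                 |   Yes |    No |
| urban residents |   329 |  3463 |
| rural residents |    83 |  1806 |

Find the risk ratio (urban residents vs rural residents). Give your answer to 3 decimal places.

RR = 1.975

risk, urban residents = 329/3792 = 0.08676
risk, rural residents = 83/1889 = 0.04394
RR = 0.08676 / 0.04394 = 1.975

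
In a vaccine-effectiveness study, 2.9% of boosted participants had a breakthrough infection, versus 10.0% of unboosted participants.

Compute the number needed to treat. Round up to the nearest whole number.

15

absolute risk difference = 0.071000
1 / 0.071000 = 14.085 → round up → 15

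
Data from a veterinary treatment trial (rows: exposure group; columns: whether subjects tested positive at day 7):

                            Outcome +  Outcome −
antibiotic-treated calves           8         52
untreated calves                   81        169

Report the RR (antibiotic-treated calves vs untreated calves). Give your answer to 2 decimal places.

RR = 0.41

risk, antibiotic-treated calves = 8/60 = 0.1333
risk, untreated calves = 81/250 = 0.3240
RR = 0.1333 / 0.3240 = 0.41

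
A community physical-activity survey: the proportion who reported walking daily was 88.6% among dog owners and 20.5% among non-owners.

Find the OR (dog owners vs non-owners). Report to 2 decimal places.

30.14

odds, dog owners = 0.8860/0.1140 = 7.7719
odds, non-owners = 0.2050/0.7950 = 0.2579
OR = 7.7719 / 0.2579 = 30.14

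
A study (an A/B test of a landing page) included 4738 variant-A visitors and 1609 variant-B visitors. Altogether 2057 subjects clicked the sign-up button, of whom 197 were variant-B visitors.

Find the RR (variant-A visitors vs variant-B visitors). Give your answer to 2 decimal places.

RR = 3.21

variant-A visitors with the outcome: 2057 − 197 = 1860
variant-A visitors without the outcome: 4738 − 1860 = 2878
variant-B visitors without the outcome: 1609 − 197 = 1412
risk, variant-A visitors = 1860/4738 = 0.3926
risk, variant-B visitors = 197/1609 = 0.1224
RR = 0.3926 / 0.1224 = 3.21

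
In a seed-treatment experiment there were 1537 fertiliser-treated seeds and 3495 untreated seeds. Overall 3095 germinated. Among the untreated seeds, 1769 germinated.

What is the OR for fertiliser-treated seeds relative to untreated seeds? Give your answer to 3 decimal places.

OR = 6.132

fertiliser-treated seeds with the outcome: 3095 − 1769 = 1326
fertiliser-treated seeds without the outcome: 1537 − 1326 = 211
untreated seeds without the outcome: 3495 − 1769 = 1726
odds, fertiliser-treated seeds = 1326/211 = 6.2844
odds, untreated seeds = 1769/1726 = 1.0249
OR = 6.2844 / 1.0249 = 6.132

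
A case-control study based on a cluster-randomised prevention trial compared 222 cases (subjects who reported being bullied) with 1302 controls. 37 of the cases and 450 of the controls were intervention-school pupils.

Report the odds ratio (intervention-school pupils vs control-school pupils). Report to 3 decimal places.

OR = (37 × 852) / (450 × 185) = 31524/83250 ≈ 0.379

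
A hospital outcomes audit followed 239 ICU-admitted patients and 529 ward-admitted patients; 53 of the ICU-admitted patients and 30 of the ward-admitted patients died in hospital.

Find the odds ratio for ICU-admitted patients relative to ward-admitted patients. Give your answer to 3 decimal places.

OR = (53 × 499) / (186 × 30) = 26447/5580 ≈ 4.740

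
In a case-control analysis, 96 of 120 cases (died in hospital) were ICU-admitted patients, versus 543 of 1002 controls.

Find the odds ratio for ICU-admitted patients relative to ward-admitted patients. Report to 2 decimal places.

OR = (96 × 459) / (543 × 24) = 44064/13032 ≈ 3.38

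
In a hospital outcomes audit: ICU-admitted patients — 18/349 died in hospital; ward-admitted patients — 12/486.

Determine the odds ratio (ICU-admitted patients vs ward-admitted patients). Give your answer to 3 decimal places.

OR = 2.148

odds, ICU-admitted patients = 18/331 = 0.05438
odds, ward-admitted patients = 12/474 = 0.02532
OR = 0.05438 / 0.02532 = 2.148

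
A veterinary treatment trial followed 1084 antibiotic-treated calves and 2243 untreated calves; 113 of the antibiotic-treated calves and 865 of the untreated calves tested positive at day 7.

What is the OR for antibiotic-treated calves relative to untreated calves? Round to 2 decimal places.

OR = (113 × 1378) / (971 × 865) = 155714/839915 ≈ 0.19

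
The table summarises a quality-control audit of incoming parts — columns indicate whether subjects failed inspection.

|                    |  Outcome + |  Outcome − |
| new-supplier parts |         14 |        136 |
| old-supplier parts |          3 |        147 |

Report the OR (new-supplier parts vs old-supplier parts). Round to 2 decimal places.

odds, new-supplier parts = 14/136 = 0.10294
odds, old-supplier parts = 3/147 = 0.02041
OR = 0.10294 / 0.02041 = 5.04

5.04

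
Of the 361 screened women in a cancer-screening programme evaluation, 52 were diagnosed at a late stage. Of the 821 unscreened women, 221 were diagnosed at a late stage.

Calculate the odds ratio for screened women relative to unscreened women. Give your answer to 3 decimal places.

OR ≈ 0.457

odds, screened women = 52/309 = 0.1683
odds, unscreened women = 221/600 = 0.3683
OR = 0.1683 / 0.3683 = 0.457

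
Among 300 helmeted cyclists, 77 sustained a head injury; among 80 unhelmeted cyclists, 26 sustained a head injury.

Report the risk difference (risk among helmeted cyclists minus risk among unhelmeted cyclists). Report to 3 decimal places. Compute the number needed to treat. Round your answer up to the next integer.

RD = -0.068; NNT = 15

risk, helmeted cyclists = 77/300 = 0.2567
risk, unhelmeted cyclists = 26/80 = 0.3250
risk difference = 0.2567 − 0.3250 = -0.068
absolute risk difference = 0.068333
1 / 0.068333 = 14.634 → round up → 15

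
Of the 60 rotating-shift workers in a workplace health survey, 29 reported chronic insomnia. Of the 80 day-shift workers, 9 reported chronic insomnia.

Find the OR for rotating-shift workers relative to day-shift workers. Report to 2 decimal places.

OR = (29 × 71) / (31 × 9) = 2059/279 ≈ 7.38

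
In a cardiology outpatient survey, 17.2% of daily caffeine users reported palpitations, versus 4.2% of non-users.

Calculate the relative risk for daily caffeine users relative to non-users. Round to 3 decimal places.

RR = 0.17200 / 0.04200 = 4.095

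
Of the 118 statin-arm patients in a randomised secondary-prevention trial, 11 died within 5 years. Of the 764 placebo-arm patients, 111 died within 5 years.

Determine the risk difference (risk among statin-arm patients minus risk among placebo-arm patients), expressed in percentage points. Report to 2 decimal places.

risk, statin-arm patients = 11/118 = 0.0932
risk, placebo-arm patients = 111/764 = 0.1453
risk difference = 0.0932 − 0.1453 = -0.0521 → -5.21 percentage points

RD ≈ -5.21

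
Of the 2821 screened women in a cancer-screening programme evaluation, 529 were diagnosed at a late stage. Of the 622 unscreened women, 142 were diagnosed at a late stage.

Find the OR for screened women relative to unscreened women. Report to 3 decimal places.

0.780

odds, screened women = 529/2292 = 0.2308
odds, unscreened women = 142/480 = 0.2958
OR = 0.2308 / 0.2958 = 0.780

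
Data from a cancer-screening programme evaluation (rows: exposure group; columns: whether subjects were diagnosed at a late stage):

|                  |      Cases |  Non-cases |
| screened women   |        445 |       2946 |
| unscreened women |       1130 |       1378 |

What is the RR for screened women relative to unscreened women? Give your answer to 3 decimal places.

risk, screened women = 445/3391 = 0.1312
risk, unscreened women = 1130/2508 = 0.4506
RR = 0.1312 / 0.4506 = 0.291

RR ≈ 0.291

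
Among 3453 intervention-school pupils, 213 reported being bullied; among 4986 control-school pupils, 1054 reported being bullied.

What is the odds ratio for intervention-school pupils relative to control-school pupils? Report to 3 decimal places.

OR = (213 × 3932) / (3240 × 1054) = 837516/3414960 ≈ 0.245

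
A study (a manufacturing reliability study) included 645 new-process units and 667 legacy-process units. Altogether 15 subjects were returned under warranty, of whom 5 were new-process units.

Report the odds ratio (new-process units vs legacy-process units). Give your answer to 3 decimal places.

0.513

new-process units without the outcome: 645 − 5 = 640
legacy-process units with the outcome: 15 − 5 = 10
legacy-process units without the outcome: 667 − 10 = 657
OR = (5 × 657) / (640 × 10) = 3285/6400 ≈ 0.513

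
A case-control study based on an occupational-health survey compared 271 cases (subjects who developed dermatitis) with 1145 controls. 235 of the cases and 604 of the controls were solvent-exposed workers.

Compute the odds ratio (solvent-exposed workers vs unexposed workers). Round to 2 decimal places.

OR = (235 × 541) / (604 × 36) = 127135/21744 ≈ 5.85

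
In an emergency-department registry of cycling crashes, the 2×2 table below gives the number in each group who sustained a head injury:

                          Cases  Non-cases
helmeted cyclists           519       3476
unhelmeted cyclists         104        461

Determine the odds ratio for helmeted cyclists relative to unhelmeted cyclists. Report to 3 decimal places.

OR = (519 × 461) / (3476 × 104) = 239259/361504 ≈ 0.662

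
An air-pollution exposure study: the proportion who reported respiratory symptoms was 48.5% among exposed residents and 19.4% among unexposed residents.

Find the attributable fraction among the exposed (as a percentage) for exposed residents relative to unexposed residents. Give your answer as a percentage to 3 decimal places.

AR% = (0.4850 − 0.1940) / 0.4850 = 0.6000 → 60.000%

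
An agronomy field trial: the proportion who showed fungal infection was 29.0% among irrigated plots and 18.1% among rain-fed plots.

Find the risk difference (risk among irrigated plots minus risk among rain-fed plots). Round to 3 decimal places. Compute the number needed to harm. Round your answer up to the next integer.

RD = 0.109; NNH = 10

risk difference = 0.2900 − 0.1810 = 0.109
absolute risk difference = 0.109000
1 / 0.109000 = 9.174 → round up → 10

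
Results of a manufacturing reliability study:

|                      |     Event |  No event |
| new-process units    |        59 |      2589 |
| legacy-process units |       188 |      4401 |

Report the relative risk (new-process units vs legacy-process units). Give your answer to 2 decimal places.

risk, new-process units = 59/2648 = 0.02228
risk, legacy-process units = 188/4589 = 0.04097
RR = 0.02228 / 0.04097 = 0.54

RR: 0.54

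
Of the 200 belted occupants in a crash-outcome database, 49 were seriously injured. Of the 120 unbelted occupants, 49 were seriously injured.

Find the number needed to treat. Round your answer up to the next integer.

risk, belted occupants = 49/200 = 0.245000
risk, unbelted occupants = 49/120 = 0.408333
absolute risk difference = 0.163333
1 / 0.163333 = 6.122 → round up → 7

NNT = 7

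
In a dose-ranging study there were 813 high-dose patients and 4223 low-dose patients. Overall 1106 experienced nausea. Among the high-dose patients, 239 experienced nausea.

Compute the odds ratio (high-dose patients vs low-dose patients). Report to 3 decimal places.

1.612

high-dose patients without the outcome: 813 − 239 = 574
low-dose patients with the outcome: 1106 − 239 = 867
low-dose patients without the outcome: 4223 − 867 = 3356
OR = (239 × 3356) / (574 × 867) = 802084/497658 ≈ 1.612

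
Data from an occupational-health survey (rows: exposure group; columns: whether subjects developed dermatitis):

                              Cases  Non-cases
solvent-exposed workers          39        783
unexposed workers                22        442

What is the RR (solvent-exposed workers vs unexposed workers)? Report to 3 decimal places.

RR: 1.001

risk, solvent-exposed workers = 39/822 = 0.04745
risk, unexposed workers = 22/464 = 0.04741
RR = 0.04745 / 0.04741 = 1.001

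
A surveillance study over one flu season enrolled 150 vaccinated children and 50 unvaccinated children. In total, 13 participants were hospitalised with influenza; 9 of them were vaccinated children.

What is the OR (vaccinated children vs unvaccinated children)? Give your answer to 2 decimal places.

vaccinated children without the outcome: 150 − 9 = 141
unvaccinated children with the outcome: 13 − 9 = 4
unvaccinated children without the outcome: 50 − 4 = 46
OR = (9 × 46) / (141 × 4) = 414/564 ≈ 0.73

0.73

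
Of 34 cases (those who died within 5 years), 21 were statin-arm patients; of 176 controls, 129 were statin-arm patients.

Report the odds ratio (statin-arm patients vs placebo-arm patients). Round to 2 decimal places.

0.59

odds, statin-arm patients = 21/129 = 0.1628
odds, placebo-arm patients = 13/47 = 0.2766
OR = 0.1628 / 0.2766 = 0.59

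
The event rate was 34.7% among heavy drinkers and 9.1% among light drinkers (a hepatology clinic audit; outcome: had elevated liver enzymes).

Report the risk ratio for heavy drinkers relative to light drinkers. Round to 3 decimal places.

RR = 0.3470 / 0.0910 = 3.813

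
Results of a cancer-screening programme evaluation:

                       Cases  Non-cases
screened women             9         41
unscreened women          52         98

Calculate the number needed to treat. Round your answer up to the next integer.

risk, screened women = 9/50 = 0.180000
risk, unscreened women = 52/150 = 0.346667
absolute risk difference = 0.166667
1 / 0.166667 = 6.000 → round up → 6

NNT ≈ 6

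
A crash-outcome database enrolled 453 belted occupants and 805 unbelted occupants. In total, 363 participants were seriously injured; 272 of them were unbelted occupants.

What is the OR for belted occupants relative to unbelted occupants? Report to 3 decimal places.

0.493

belted occupants with the outcome: 363 − 272 = 91
belted occupants without the outcome: 453 − 91 = 362
unbelted occupants without the outcome: 805 − 272 = 533
OR = (91 × 533) / (362 × 272) = 48503/98464 ≈ 0.493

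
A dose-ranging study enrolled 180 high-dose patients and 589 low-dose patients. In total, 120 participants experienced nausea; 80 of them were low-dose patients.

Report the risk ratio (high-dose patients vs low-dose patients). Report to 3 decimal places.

1.636

high-dose patients with the outcome: 120 − 80 = 40
high-dose patients without the outcome: 180 − 40 = 140
low-dose patients without the outcome: 589 − 80 = 509
risk, high-dose patients = 40/180 = 0.2222
risk, low-dose patients = 80/589 = 0.1358
RR = 0.2222 / 0.1358 = 1.636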